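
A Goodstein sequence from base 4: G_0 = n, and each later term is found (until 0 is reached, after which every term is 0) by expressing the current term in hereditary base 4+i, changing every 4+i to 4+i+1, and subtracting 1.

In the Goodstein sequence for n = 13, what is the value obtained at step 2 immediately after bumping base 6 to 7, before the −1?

19

(0) 13|_4 = 3·4 + 1 ↦ 3·5 + 1|_5 = 16 ⇒ 15
(1) 15|_5 = 3·5 ↦ 3·6|_6 = 18 ⇒ 17
(2) 17|_6 = 2·6 + 5 ↦ 2·7 + 5|_7 = 19 ⇒ 18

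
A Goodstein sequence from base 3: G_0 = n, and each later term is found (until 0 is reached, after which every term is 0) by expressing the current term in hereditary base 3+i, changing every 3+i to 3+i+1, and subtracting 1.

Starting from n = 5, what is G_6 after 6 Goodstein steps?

G_0 = 5. HB_3(5) = 3 + 2. Bump = 6. G_1 = 5.
G_1 = 5. HB_4(5) = 4 + 1. Bump = 6. G_2 = 5.
G_2 = 5. HB_5(5) = 5. Bump = 6. G_3 = 5.
G_3 = 5. HB_6(5) = 5. Bump = 5. G_4 = 4.
G_4 = 4. HB_7(4) = 4. Bump = 4. G_5 = 3.
G_5 = 3. HB_8(3) = 3. Bump = 3. G_6 = 2.
G_6 = 2. HB_9(2) = 2. Bump = 2. G_7 = 1.

2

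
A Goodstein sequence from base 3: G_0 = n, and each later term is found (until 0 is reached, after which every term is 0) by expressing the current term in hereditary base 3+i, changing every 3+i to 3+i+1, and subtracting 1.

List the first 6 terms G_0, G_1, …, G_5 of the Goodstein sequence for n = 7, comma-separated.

7, 8, 9, 9, 9, 9

(0) 7|_3 = 2·3 + 1 ↦ 2·4 + 1|_4 = 9 ⇒ 8
(1) 8|_4 = 2·4 ↦ 2·5|_5 = 10 ⇒ 9
(2) 9|_5 = 5 + 4 ↦ 6 + 4|_6 = 10 ⇒ 9
(3) 9|_6 = 6 + 3 ↦ 7 + 3|_7 = 10 ⇒ 9
(4) 9|_7 = 7 + 2 ↦ 8 + 2|_8 = 10 ⇒ 9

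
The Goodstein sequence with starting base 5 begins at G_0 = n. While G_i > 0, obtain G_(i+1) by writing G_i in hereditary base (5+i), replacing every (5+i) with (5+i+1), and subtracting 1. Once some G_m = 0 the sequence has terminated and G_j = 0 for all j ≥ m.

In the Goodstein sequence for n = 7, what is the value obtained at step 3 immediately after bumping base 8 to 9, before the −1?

(0) 7|_5 = 5 + 2 ↦ 6 + 2|_6 = 8 ⇒ 7
(1) 7|_6 = 6 + 1 ↦ 7 + 1|_7 = 8 ⇒ 7
(2) 7|_7 = 7 ↦ 8|_8 = 8 ⇒ 7
(3) 7|_8 = 7 ↦ 7|_9 = 7 ⇒ 6

7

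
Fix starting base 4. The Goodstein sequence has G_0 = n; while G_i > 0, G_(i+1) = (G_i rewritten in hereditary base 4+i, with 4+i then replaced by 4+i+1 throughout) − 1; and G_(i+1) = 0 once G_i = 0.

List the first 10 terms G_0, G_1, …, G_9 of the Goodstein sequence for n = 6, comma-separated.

6 —HB4→ 4 + 2 —bump→ 5 + 2 = 7 —(−1)→ 6
6 —HB5→ 5 + 1 —bump→ 6 + 1 = 7 —(−1)→ 6
6 —HB6→ 6 —bump→ 7 = 7 —(−1)→ 6
6 —HB7→ 6 —bump→ 6 = 6 —(−1)→ 5
5 —HB8→ 5 —bump→ 5 = 5 —(−1)→ 4
4 —HB9→ 4 —bump→ 4 = 4 —(−1)→ 3
3 —HB10→ 3 —bump→ 3 = 3 —(−1)→ 2
2 —HB11→ 2 —bump→ 2 = 2 —(−1)→ 1
1 —HB12→ 1 —bump→ 1 = 1 —(−1)→ 0

6, 6, 6, 6, 5, 4, 3, 2, 1, 0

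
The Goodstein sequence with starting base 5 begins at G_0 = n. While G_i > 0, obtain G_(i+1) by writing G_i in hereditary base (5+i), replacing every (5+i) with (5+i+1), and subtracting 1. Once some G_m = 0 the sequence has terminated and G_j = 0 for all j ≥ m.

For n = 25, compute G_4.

47

base 5: 25 = 5^2; at 6: 6^2 = 36; next = 35
base 6: 35 = 5·6 + 5; at 7: 5·7 + 5 = 40; next = 39
base 7: 39 = 5·7 + 4; at 8: 5·8 + 4 = 44; next = 43
base 8: 43 = 5·8 + 3; at 9: 5·9 + 3 = 48; next = 47
base 9: 47 = 5·9 + 2; at 10: 5·10 + 2 = 52; next = 51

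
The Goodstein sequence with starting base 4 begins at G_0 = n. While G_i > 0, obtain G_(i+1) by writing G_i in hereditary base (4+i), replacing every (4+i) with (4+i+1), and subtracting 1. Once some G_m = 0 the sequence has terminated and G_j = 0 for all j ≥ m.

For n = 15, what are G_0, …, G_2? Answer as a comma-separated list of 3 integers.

15, 17, 19

G_0=15  [base 4] 3·4 + 3  →[4↦5]→  3·5 + 3 = 18  −1 ⇒ G_1=17
G_1=17  [base 5] 3·5 + 2  →[5↦6]→  3·6 + 2 = 20  −1 ⇒ G_2=19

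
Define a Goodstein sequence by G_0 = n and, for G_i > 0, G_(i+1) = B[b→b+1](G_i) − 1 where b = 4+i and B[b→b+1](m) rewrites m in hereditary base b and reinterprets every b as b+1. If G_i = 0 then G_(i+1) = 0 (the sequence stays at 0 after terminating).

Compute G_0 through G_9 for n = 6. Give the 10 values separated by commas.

6, 6, 6, 6, 5, 4, 3, 2, 1, 0

G_0=6  [base 4] 4 + 2  →[4↦5]→  5 + 2 = 7  −1 ⇒ G_1=6
G_1=6  [base 5] 5 + 1  →[5↦6]→  6 + 1 = 7  −1 ⇒ G_2=6
G_2=6  [base 6] 6  →[6↦7]→  7 = 7  −1 ⇒ G_3=6
G_3=6  [base 7] 6  →[7↦8]→  6 = 6  −1 ⇒ G_4=5
G_4=5  [base 8] 5  →[8↦9]→  5 = 5  −1 ⇒ G_5=4
G_5=4  [base 9] 4  →[9↦10]→  4 = 4  −1 ⇒ G_6=3
G_6=3  [base 10] 3  →[10↦11]→  3 = 3  −1 ⇒ G_7=2
G_7=2  [base 11] 2  →[11↦12]→  2 = 2  −1 ⇒ G_8=1
G_8=1  [base 12] 1  →[12↦13]→  1 = 1  −1 ⇒ G_9=0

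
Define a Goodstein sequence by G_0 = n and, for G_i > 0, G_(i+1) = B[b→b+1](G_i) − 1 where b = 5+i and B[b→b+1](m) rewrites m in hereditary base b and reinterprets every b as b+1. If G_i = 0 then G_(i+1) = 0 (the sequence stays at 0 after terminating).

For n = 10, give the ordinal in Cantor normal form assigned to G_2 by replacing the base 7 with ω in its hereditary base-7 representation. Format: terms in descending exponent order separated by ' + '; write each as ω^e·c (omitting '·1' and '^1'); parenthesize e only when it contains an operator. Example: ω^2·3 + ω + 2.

ω + 4

G_0 = 10. HB_5(10) = 2·5. Bump = 12. G_1 = 11.
G_1 = 11. HB_6(11) = 6 + 5. Bump = 12. G_2 = 11.
G_2 = 11. HB_7(11) = 7 + 4. Bump = 12. G_3 = 11.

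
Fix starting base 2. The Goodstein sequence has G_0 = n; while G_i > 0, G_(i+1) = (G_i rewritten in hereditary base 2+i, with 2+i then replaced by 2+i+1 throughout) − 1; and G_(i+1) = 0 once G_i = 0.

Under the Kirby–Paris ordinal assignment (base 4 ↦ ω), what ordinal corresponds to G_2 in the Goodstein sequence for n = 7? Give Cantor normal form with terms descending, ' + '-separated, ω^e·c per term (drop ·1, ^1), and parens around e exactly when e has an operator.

ω^ω + 3

base 2: 7 = 2^2 + 2 + 1; at 3: 3^3 + 3 + 1 = 31; next = 30
base 3: 30 = 3^3 + 3; at 4: 4^4 + 4 = 260; next = 259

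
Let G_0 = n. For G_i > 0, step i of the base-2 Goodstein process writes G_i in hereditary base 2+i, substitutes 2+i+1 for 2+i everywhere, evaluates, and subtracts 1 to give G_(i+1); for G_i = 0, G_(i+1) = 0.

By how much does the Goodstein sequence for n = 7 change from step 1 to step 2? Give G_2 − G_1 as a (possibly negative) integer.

229

step 0: 7 = 2^2 + 2 + 1; sub 3 for 2: 3^3 + 3 + 1; = 31; G_1 = 31−1 = 30
step 1: 30 = 3^3 + 3; sub 4 for 3: 4^4 + 4; = 260; G_2 = 260−1 = 259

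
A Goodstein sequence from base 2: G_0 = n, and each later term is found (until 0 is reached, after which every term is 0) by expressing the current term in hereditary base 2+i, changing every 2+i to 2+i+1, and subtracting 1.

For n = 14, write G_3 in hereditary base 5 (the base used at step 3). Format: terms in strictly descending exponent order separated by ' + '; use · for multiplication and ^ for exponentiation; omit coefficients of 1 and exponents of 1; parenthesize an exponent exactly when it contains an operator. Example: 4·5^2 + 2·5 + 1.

5^(5 + 1) + 5^5

(0) 14|_2 = 2^(2 + 1) + 2^2 + 2 ↦ 3^(3 + 1) + 3^3 + 3|_3 = 111 ⇒ 110
(1) 110|_3 = 3^(3 + 1) + 3^3 + 2 ↦ 4^(4 + 1) + 4^4 + 2|_4 = 1282 ⇒ 1281
(2) 1281|_4 = 4^(4 + 1) + 4^4 + 1 ↦ 5^(5 + 1) + 5^5 + 1|_5 = 18751 ⇒ 18750
(3) 18750|_5 = 5^(5 + 1) + 5^5 ↦ 6^(6 + 1) + 6^6|_6 = 326592 ⇒ 326591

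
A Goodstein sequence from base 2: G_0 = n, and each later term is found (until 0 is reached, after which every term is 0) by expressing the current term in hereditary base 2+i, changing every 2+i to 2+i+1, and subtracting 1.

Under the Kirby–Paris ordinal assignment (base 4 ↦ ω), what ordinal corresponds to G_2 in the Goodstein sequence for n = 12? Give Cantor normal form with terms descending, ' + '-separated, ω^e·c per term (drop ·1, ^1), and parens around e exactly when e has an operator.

G_0=12  [base 2] 2^(2 + 1) + 2^2  →[2↦3]→  3^(3 + 1) + 3^3 = 108  −1 ⇒ G_1=107
G_1=107  [base 3] 3^(3 + 1) + 2·3^2 + 2·3 + 2  →[3↦4]→  4^(4 + 1) + 2·4^2 + 2·4 + 2 = 1066  −1 ⇒ G_2=1065

ω^(ω + 1) + ω^2·2 + ω·2 + 1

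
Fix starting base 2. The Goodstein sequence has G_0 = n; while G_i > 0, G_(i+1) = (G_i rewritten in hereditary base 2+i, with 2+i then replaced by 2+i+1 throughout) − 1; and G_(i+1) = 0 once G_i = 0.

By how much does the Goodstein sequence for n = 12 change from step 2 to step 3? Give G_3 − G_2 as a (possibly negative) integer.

14620

i=0: 12 = 2^(2 + 1) + 2^2 (b=2); 2→3: 3^(3 + 1) + 3^3 = 108; 108−1 = 107
i=1: 107 = 3^(3 + 1) + 2·3^2 + 2·3 + 2 (b=3); 3→4: 4^(4 + 1) + 2·4^2 + 2·4 + 2 = 1066; 1066−1 = 1065
i=2: 1065 = 4^(4 + 1) + 2·4^2 + 2·4 + 1 (b=4); 4→5: 5^(5 + 1) + 2·5^2 + 2·5 + 1 = 15686; 15686−1 = 15685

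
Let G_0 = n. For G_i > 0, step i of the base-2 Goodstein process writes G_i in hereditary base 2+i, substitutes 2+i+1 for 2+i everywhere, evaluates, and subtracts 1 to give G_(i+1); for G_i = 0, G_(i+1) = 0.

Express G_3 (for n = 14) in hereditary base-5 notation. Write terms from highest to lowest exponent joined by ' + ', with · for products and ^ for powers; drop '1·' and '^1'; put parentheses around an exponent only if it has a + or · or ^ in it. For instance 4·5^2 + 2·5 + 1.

G_0 = 14. HB_2(14) = 2^(2 + 1) + 2^2 + 2. Bump = 111. G_1 = 110.
G_1 = 110. HB_3(110) = 3^(3 + 1) + 3^3 + 2. Bump = 1282. G_2 = 1281.
G_2 = 1281. HB_4(1281) = 4^(4 + 1) + 4^4 + 1. Bump = 18751. G_3 = 18750.
G_3 = 18750. HB_5(18750) = 5^(5 + 1) + 5^5. Bump = 326592. G_4 = 326591.

5^(5 + 1) + 5^5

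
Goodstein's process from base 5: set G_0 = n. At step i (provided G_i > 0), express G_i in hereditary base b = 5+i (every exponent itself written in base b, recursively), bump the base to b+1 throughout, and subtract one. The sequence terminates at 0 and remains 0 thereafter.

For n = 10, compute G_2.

11

10 —HB5→ 2·5 —bump→ 2·6 = 12 —(−1)→ 11
11 —HB6→ 6 + 5 —bump→ 7 + 5 = 12 —(−1)→ 11
11 —HB7→ 7 + 4 —bump→ 8 + 4 = 12 —(−1)→ 11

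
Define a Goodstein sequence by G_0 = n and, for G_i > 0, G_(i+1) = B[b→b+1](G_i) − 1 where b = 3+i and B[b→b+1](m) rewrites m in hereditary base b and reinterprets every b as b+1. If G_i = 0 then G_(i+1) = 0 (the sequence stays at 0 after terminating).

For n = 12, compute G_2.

27

(0) 12|_3 = 3^2 + 3 ↦ 4^2 + 4|_4 = 20 ⇒ 19
(1) 19|_4 = 4^2 + 3 ↦ 5^2 + 3|_5 = 28 ⇒ 27
(2) 27|_5 = 5^2 + 2 ↦ 6^2 + 2|_6 = 38 ⇒ 37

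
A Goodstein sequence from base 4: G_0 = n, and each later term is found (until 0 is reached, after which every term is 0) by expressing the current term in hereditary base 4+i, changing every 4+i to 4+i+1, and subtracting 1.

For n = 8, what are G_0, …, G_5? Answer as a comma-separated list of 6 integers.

8, 9, 9, 9, 9, 9

i=0: 8 = 2·4 (b=4); 4→5: 2·5 = 10; 10−1 = 9
i=1: 9 = 5 + 4 (b=5); 5→6: 6 + 4 = 10; 10−1 = 9
i=2: 9 = 6 + 3 (b=6); 6→7: 7 + 3 = 10; 10−1 = 9
i=3: 9 = 7 + 2 (b=7); 7→8: 8 + 2 = 10; 10−1 = 9
i=4: 9 = 8 + 1 (b=8); 8→9: 9 + 1 = 10; 10−1 = 9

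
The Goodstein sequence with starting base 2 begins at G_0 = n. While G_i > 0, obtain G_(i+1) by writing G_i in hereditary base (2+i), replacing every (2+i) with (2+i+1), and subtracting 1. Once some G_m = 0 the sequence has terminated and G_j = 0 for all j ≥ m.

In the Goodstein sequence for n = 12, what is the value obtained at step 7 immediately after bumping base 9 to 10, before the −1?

G_0=12  [base 2] 2^(2 + 1) + 2^2  →[2↦3]→  3^(3 + 1) + 3^3 = 108  −1 ⇒ G_1=107
G_1=107  [base 3] 3^(3 + 1) + 2·3^2 + 2·3 + 2  →[3↦4]→  4^(4 + 1) + 2·4^2 + 2·4 + 2 = 1066  −1 ⇒ G_2=1065
G_2=1065  [base 4] 4^(4 + 1) + 2·4^2 + 2·4 + 1  →[4↦5]→  5^(5 + 1) + 2·5^2 + 2·5 + 1 = 15686  −1 ⇒ G_3=15685
G_3=15685  [base 5] 5^(5 + 1) + 2·5^2 + 2·5  →[5↦6]→  6^(6 + 1) + 2·6^2 + 2·6 = 280020  −1 ⇒ G_4=280019
G_4=280019  [base 6] 6^(6 + 1) + 2·6^2 + 6 + 5  →[6↦7]→  7^(7 + 1) + 2·7^2 + 7 + 5 = 5764911  −1 ⇒ G_5=5764910
G_5=5764910  [base 7] 7^(7 + 1) + 2·7^2 + 7 + 4  →[7↦8]→  8^(8 + 1) + 2·8^2 + 8 + 4 = 134217868  −1 ⇒ G_6=134217867
G_6=134217867  [base 8] 8^(8 + 1) + 2·8^2 + 8 + 3  →[8↦9]→  9^(9 + 1) + 2·9^2 + 9 + 3 = 3486784575  −1 ⇒ G_7=3486784574

100000000212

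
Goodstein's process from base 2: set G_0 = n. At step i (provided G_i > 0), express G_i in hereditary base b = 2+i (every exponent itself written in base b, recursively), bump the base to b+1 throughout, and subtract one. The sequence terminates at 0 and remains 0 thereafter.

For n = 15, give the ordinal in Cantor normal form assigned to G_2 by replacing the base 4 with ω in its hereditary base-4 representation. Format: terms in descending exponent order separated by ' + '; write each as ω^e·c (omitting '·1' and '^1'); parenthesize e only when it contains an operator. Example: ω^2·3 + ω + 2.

15 —HB2→ 2^(2 + 1) + 2^2 + 2 + 1 —bump→ 3^(3 + 1) + 3^3 + 3 + 1 = 112 —(−1)→ 111
111 —HB3→ 3^(3 + 1) + 3^3 + 3 —bump→ 4^(4 + 1) + 4^4 + 4 = 1284 —(−1)→ 1283

ω^(ω + 1) + ω^ω + 3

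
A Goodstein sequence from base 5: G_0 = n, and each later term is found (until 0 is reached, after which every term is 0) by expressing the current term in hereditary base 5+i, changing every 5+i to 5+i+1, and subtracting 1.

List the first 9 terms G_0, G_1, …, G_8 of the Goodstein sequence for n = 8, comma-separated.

8, 8, 8, 8, 8, 7, 6, 5, 4

i=0: 8 = 5 + 3 (b=5); 5→6: 6 + 3 = 9; 9−1 = 8
i=1: 8 = 6 + 2 (b=6); 6→7: 7 + 2 = 9; 9−1 = 8
i=2: 8 = 7 + 1 (b=7); 7→8: 8 + 1 = 9; 9−1 = 8
i=3: 8 = 8 (b=8); 8→9: 9 = 9; 9−1 = 8
i=4: 8 = 8 (b=9); 9→10: 8 = 8; 8−1 = 7
i=5: 7 = 7 (b=10); 10→11: 7 = 7; 7−1 = 6
i=6: 6 = 6 (b=11); 11→12: 6 = 6; 6−1 = 5
i=7: 5 = 5 (b=12); 12→13: 5 = 5; 5−1 = 4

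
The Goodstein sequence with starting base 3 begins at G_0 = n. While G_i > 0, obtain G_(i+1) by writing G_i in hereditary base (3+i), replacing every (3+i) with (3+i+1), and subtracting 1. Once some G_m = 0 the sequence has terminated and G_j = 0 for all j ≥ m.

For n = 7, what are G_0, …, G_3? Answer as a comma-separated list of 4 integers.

7, 8, 9, 9

step 0: 7 = 2·3 + 1; sub 4 for 3: 2·4 + 1; = 9; G_1 = 9−1 = 8
step 1: 8 = 2·4; sub 5 for 4: 2·5; = 10; G_2 = 10−1 = 9
step 2: 9 = 5 + 4; sub 6 for 5: 6 + 4; = 10; G_3 = 10−1 = 9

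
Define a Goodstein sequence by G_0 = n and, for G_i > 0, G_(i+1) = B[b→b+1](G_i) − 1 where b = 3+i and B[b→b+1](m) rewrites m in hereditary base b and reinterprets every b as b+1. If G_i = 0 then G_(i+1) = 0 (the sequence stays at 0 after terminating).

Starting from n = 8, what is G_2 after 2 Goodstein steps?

i=0: 8 = 2·3 + 2 (b=3); 3→4: 2·4 + 2 = 10; 10−1 = 9
i=1: 9 = 2·4 + 1 (b=4); 4→5: 2·5 + 1 = 11; 11−1 = 10

10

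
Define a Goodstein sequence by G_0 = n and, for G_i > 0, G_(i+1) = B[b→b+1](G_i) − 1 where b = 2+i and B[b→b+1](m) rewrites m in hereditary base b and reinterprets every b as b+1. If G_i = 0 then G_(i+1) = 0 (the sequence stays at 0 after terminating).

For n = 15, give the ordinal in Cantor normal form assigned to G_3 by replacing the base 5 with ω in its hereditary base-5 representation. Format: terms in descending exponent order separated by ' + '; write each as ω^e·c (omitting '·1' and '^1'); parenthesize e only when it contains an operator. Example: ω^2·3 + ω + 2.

ω^(ω + 1) + ω^ω + 2

[0] 15 ≡ 2^(2 + 1) + 2^2 + 2 + 1 (base 2). Lift 3: 112. −1: 111.
[1] 111 ≡ 3^(3 + 1) + 3^3 + 3 (base 3). Lift 4: 1284. −1: 1283.
[2] 1283 ≡ 4^(4 + 1) + 4^4 + 3 (base 4). Lift 5: 18753. −1: 18752.
[3] 18752 ≡ 5^(5 + 1) + 5^5 + 2 (base 5). Lift 6: 326594. −1: 326593.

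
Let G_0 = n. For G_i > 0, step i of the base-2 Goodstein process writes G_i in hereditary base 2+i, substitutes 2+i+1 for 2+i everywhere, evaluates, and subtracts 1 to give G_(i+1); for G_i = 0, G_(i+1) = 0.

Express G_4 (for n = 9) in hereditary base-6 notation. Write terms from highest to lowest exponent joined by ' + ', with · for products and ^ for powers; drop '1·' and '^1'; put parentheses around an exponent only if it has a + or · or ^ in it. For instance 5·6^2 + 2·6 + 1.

3·6^6 + 3·6^3 + 3·6^2 + 3·6 + 1

base 2: 9 = 2^(2 + 1) + 1; at 3: 3^(3 + 1) + 1 = 82; next = 81
base 3: 81 = 3^(3 + 1); at 4: 4^(4 + 1) = 1024; next = 1023
base 4: 1023 = 3·4^4 + 3·4^3 + 3·4^2 + 3·4 + 3; at 5: 3·5^5 + 3·5^3 + 3·5^2 + 3·5 + 3 = 9843; next = 9842
base 5: 9842 = 3·5^5 + 3·5^3 + 3·5^2 + 3·5 + 2; at 6: 3·6^6 + 3·6^3 + 3·6^2 + 3·6 + 2 = 140744; next = 140743
base 6: 140743 = 3·6^6 + 3·6^3 + 3·6^2 + 3·6 + 1; at 7: 3·7^7 + 3·7^3 + 3·7^2 + 3·7 + 1 = 2471827; next = 2471826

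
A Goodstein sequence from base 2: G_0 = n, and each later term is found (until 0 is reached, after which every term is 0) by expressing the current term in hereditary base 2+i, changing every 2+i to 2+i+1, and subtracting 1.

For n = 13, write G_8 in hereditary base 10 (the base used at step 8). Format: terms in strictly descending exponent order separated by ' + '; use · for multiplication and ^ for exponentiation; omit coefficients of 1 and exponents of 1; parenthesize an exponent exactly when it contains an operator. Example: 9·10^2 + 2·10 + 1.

10^(10 + 1) + 3·10^3 + 3·10^2 + 2·10 + 5

step 0: 13 = 2^(2 + 1) + 2^2 + 1; sub 3 for 2: 3^(3 + 1) + 3^3 + 1; = 109; G_1 = 109−1 = 108
step 1: 108 = 3^(3 + 1) + 3^3; sub 4 for 3: 4^(4 + 1) + 4^4; = 1280; G_2 = 1280−1 = 1279
step 2: 1279 = 4^(4 + 1) + 3·4^3 + 3·4^2 + 3·4 + 3; sub 5 for 4: 5^(5 + 1) + 3·5^3 + 3·5^2 + 3·5 + 3; = 16093; G_3 = 16093−1 = 16092
step 3: 16092 = 5^(5 + 1) + 3·5^3 + 3·5^2 + 3·5 + 2; sub 6 for 5: 6^(6 + 1) + 3·6^3 + 3·6^2 + 3·6 + 2; = 280712; G_4 = 280712−1 = 280711
step 4: 280711 = 6^(6 + 1) + 3·6^3 + 3·6^2 + 3·6 + 1; sub 7 for 6: 7^(7 + 1) + 3·7^3 + 3·7^2 + 3·7 + 1; = 5765999; G_5 = 5765999−1 = 5765998
step 5: 5765998 = 7^(7 + 1) + 3·7^3 + 3·7^2 + 3·7; sub 8 for 7: 8^(8 + 1) + 3·8^3 + 3·8^2 + 3·8; = 134219480; G_6 = 134219480−1 = 134219479
step 6: 134219479 = 8^(8 + 1) + 3·8^3 + 3·8^2 + 2·8 + 7; sub 9 for 8: 9^(9 + 1) + 3·9^3 + 3·9^2 + 2·9 + 7; = 3486786856; G_7 = 3486786856−1 = 3486786855
step 7: 3486786855 = 9^(9 + 1) + 3·9^3 + 3·9^2 + 2·9 + 6; sub 10 for 9: 10^(10 + 1) + 3·10^3 + 3·10^2 + 2·10 + 6; = 100000003326; G_8 = 100000003326−1 = 100000003325
step 8: 100000003325 = 10^(10 + 1) + 3·10^3 + 3·10^2 + 2·10 + 5; sub 11 for 10: 11^(11 + 1) + 3·11^3 + 3·11^2 + 2·11 + 5; = 3138428381104; G_9 = 3138428381104−1 = 3138428381103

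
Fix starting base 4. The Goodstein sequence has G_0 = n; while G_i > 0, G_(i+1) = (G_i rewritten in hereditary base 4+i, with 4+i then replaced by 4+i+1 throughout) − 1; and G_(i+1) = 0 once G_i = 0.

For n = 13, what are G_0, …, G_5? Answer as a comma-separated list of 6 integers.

13, 15, 17, 18, 19, 20

(0) 13|_4 = 3·4 + 1 ↦ 3·5 + 1|_5 = 16 ⇒ 15
(1) 15|_5 = 3·5 ↦ 3·6|_6 = 18 ⇒ 17
(2) 17|_6 = 2·6 + 5 ↦ 2·7 + 5|_7 = 19 ⇒ 18
(3) 18|_7 = 2·7 + 4 ↦ 2·8 + 4|_8 = 20 ⇒ 19
(4) 19|_8 = 2·8 + 3 ↦ 2·9 + 3|_9 = 21 ⇒ 20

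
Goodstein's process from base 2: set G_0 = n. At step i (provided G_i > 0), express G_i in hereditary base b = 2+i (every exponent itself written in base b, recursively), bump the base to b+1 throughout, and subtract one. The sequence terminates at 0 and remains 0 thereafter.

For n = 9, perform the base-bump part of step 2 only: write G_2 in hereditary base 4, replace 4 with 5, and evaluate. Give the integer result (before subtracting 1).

base 2: 9 = 2^(2 + 1) + 1; at 3: 3^(3 + 1) + 1 = 82; next = 81
base 3: 81 = 3^(3 + 1); at 4: 4^(4 + 1) = 1024; next = 1023
base 4: 1023 = 3·4^4 + 3·4^3 + 3·4^2 + 3·4 + 3; at 5: 3·5^5 + 3·5^3 + 3·5^2 + 3·5 + 3 = 9843; next = 9842

9843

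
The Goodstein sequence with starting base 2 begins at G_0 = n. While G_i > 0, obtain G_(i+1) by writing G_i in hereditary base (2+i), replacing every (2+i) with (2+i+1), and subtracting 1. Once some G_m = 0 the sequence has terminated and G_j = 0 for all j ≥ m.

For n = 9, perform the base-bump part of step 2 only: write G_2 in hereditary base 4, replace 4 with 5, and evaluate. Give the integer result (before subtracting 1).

(0) 9|_2 = 2^(2 + 1) + 1 ↦ 3^(3 + 1) + 1|_3 = 82 ⇒ 81
(1) 81|_3 = 3^(3 + 1) ↦ 4^(4 + 1)|_4 = 1024 ⇒ 1023
(2) 1023|_4 = 3·4^4 + 3·4^3 + 3·4^2 + 3·4 + 3 ↦ 3·5^5 + 3·5^3 + 3·5^2 + 3·5 + 3|_5 = 9843 ⇒ 9842

9843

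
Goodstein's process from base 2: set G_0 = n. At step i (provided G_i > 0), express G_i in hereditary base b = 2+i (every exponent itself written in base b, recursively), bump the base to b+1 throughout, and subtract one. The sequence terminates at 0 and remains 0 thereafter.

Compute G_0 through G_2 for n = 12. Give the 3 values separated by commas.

G_0=12  [base 2] 2^(2 + 1) + 2^2  →[2↦3]→  3^(3 + 1) + 3^3 = 108  −1 ⇒ G_1=107
G_1=107  [base 3] 3^(3 + 1) + 2·3^2 + 2·3 + 2  →[3↦4]→  4^(4 + 1) + 2·4^2 + 2·4 + 2 = 1066  −1 ⇒ G_2=1065

12, 107, 1065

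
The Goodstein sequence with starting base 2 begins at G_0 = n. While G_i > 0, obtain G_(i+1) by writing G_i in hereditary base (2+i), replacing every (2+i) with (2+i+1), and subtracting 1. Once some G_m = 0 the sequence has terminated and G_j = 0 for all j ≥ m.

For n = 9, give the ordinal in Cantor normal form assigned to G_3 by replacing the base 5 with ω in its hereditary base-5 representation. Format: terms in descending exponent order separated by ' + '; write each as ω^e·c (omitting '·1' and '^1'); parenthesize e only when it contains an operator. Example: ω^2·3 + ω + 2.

ω^ω·3 + ω^3·3 + ω^2·3 + ω·3 + 2

9 —HB2→ 2^(2 + 1) + 1 —bump→ 3^(3 + 1) + 1 = 82 —(−1)→ 81
81 —HB3→ 3^(3 + 1) —bump→ 4^(4 + 1) = 1024 —(−1)→ 1023
1023 —HB4→ 3·4^4 + 3·4^3 + 3·4^2 + 3·4 + 3 —bump→ 3·5^5 + 3·5^3 + 3·5^2 + 3·5 + 3 = 9843 —(−1)→ 9842
9842 —HB5→ 3·5^5 + 3·5^3 + 3·5^2 + 3·5 + 2 —bump→ 3·6^6 + 3·6^3 + 3·6^2 + 3·6 + 2 = 140744 —(−1)→ 140743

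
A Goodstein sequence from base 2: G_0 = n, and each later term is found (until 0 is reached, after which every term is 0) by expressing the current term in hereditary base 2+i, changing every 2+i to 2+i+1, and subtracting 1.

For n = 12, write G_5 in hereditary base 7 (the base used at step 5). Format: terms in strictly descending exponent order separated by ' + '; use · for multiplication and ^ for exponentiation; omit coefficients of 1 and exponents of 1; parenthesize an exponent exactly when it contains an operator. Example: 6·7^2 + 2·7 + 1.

i=0: 12 = 2^(2 + 1) + 2^2 (b=2); 2→3: 3^(3 + 1) + 3^3 = 108; 108−1 = 107
i=1: 107 = 3^(3 + 1) + 2·3^2 + 2·3 + 2 (b=3); 3→4: 4^(4 + 1) + 2·4^2 + 2·4 + 2 = 1066; 1066−1 = 1065
i=2: 1065 = 4^(4 + 1) + 2·4^2 + 2·4 + 1 (b=4); 4→5: 5^(5 + 1) + 2·5^2 + 2·5 + 1 = 15686; 15686−1 = 15685
i=3: 15685 = 5^(5 + 1) + 2·5^2 + 2·5 (b=5); 5→6: 6^(6 + 1) + 2·6^2 + 2·6 = 280020; 280020−1 = 280019
i=4: 280019 = 6^(6 + 1) + 2·6^2 + 6 + 5 (b=6); 6→7: 7^(7 + 1) + 2·7^2 + 7 + 5 = 5764911; 5764911−1 = 5764910

7^(7 + 1) + 2·7^2 + 7 + 4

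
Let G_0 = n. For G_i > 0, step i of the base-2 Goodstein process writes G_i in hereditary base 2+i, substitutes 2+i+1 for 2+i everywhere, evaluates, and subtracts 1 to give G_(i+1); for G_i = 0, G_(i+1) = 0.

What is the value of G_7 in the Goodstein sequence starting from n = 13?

G_0=13  [base 2] 2^(2 + 1) + 2^2 + 1  →[2↦3]→  3^(3 + 1) + 3^3 + 1 = 109  −1 ⇒ G_1=108
G_1=108  [base 3] 3^(3 + 1) + 3^3  →[3↦4]→  4^(4 + 1) + 4^4 = 1280  −1 ⇒ G_2=1279
G_2=1279  [base 4] 4^(4 + 1) + 3·4^3 + 3·4^2 + 3·4 + 3  →[4↦5]→  5^(5 + 1) + 3·5^3 + 3·5^2 + 3·5 + 3 = 16093  −1 ⇒ G_3=16092
G_3=16092  [base 5] 5^(5 + 1) + 3·5^3 + 3·5^2 + 3·5 + 2  →[5↦6]→  6^(6 + 1) + 3·6^3 + 3·6^2 + 3·6 + 2 = 280712  −1 ⇒ G_4=280711
G_4=280711  [base 6] 6^(6 + 1) + 3·6^3 + 3·6^2 + 3·6 + 1  →[6↦7]→  7^(7 + 1) + 3·7^3 + 3·7^2 + 3·7 + 1 = 5765999  −1 ⇒ G_5=5765998
G_5=5765998  [base 7] 7^(7 + 1) + 3·7^3 + 3·7^2 + 3·7  →[7↦8]→  8^(8 + 1) + 3·8^3 + 3·8^2 + 3·8 = 134219480  −1 ⇒ G_6=134219479
G_6=134219479  [base 8] 8^(8 + 1) + 3·8^3 + 3·8^2 + 2·8 + 7  →[8↦9]→  9^(9 + 1) + 3·9^3 + 3·9^2 + 2·9 + 7 = 3486786856  −1 ⇒ G_7=3486786855
G_7=3486786855  [base 9] 9^(9 + 1) + 3·9^3 + 3·9^2 + 2·9 + 6  →[9↦10]→  10^(10 + 1) + 3·10^3 + 3·10^2 + 2·10 + 6 = 100000003326  −1 ⇒ G_8=100000003325

3486786855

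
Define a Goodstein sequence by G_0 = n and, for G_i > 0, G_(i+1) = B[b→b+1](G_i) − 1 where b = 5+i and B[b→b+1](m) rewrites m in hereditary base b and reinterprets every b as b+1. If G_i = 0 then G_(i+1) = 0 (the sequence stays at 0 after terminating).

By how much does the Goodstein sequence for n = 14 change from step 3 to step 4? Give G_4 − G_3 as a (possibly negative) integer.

1

i=0: 14 = 2·5 + 4 (b=5); 5→6: 2·6 + 4 = 16; 16−1 = 15
i=1: 15 = 2·6 + 3 (b=6); 6→7: 2·7 + 3 = 17; 17−1 = 16
i=2: 16 = 2·7 + 2 (b=7); 7→8: 2·8 + 2 = 18; 18−1 = 17
i=3: 17 = 2·8 + 1 (b=8); 8→9: 2·9 + 1 = 19; 19−1 = 18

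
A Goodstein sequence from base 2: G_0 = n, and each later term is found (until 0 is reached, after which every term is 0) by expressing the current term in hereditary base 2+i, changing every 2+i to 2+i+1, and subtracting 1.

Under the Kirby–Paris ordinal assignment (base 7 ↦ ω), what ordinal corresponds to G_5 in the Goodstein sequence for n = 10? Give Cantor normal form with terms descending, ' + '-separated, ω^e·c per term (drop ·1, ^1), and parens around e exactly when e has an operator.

G_0=10  [base 2] 2^(2 + 1) + 2  →[2↦3]→  3^(3 + 1) + 3 = 84  −1 ⇒ G_1=83
G_1=83  [base 3] 3^(3 + 1) + 2  →[3↦4]→  4^(4 + 1) + 2 = 1026  −1 ⇒ G_2=1025
G_2=1025  [base 4] 4^(4 + 1) + 1  →[4↦5]→  5^(5 + 1) + 1 = 15626  −1 ⇒ G_3=15625
G_3=15625  [base 5] 5^(5 + 1)  →[5↦6]→  6^(6 + 1) = 279936  −1 ⇒ G_4=279935
G_4=279935  [base 6] 5·6^6 + 5·6^5 + 5·6^4 + 5·6^3 + 5·6^2 + 5·6 + 5  →[6↦7]→  5·7^7 + 5·7^5 + 5·7^4 + 5·7^3 + 5·7^2 + 5·7 + 5 = 4215755  −1 ⇒ G_5=4215754
G_5=4215754  [base 7] 5·7^7 + 5·7^5 + 5·7^4 + 5·7^3 + 5·7^2 + 5·7 + 4  →[7↦8]→  5·8^8 + 5·8^5 + 5·8^4 + 5·8^3 + 5·8^2 + 5·8 + 4 = 84073324  −1 ⇒ G_6=84073323

ω^ω·5 + ω^5·5 + ω^4·5 + ω^3·5 + ω^2·5 + ω·5 + 4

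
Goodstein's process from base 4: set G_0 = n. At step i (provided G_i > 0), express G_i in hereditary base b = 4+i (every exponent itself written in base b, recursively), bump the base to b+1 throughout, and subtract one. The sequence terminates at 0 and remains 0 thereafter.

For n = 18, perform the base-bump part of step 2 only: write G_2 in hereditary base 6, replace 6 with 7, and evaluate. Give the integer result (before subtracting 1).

49

G_0 = 18. HB_4(18) = 4^2 + 2. Bump = 27. G_1 = 26.
G_1 = 26. HB_5(26) = 5^2 + 1. Bump = 37. G_2 = 36.
G_2 = 36. HB_6(36) = 6^2. Bump = 49. G_3 = 48.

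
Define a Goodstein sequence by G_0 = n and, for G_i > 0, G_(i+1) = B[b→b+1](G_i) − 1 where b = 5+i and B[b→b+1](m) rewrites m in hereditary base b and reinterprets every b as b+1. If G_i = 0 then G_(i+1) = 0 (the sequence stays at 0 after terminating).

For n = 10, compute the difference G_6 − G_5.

G_0=10  [base 5] 2·5  →[5↦6]→  2·6 = 12  −1 ⇒ G_1=11
G_1=11  [base 6] 6 + 5  →[6↦7]→  7 + 5 = 12  −1 ⇒ G_2=11
G_2=11  [base 7] 7 + 4  →[7↦8]→  8 + 4 = 12  −1 ⇒ G_3=11
G_3=11  [base 8] 8 + 3  →[8↦9]→  9 + 3 = 12  −1 ⇒ G_4=11
G_4=11  [base 9] 9 + 2  →[9↦10]→  10 + 2 = 12  −1 ⇒ G_5=11
G_5=11  [base 10] 10 + 1  →[10↦11]→  11 + 1 = 12  −1 ⇒ G_6=11

0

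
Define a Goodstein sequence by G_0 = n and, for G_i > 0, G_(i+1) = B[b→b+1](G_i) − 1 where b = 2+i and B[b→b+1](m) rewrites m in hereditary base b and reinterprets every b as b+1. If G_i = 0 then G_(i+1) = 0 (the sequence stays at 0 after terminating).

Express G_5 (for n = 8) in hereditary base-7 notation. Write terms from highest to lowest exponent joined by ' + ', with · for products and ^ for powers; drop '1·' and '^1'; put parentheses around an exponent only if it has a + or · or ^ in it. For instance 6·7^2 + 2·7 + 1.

(0) 8|_2 = 2^(2 + 1) ↦ 3^(3 + 1)|_3 = 81 ⇒ 80
(1) 80|_3 = 2·3^3 + 2·3^2 + 2·3 + 2 ↦ 2·4^4 + 2·4^2 + 2·4 + 2|_4 = 554 ⇒ 553
(2) 553|_4 = 2·4^4 + 2·4^2 + 2·4 + 1 ↦ 2·5^5 + 2·5^2 + 2·5 + 1|_5 = 6311 ⇒ 6310
(3) 6310|_5 = 2·5^5 + 2·5^2 + 2·5 ↦ 2·6^6 + 2·6^2 + 2·6|_6 = 93396 ⇒ 93395
(4) 93395|_6 = 2·6^6 + 2·6^2 + 6 + 5 ↦ 2·7^7 + 2·7^2 + 7 + 5|_7 = 1647196 ⇒ 1647195
(5) 1647195|_7 = 2·7^7 + 2·7^2 + 7 + 4 ↦ 2·8^8 + 2·8^2 + 8 + 4|_8 = 33554572 ⇒ 33554571

2·7^7 + 2·7^2 + 7 + 4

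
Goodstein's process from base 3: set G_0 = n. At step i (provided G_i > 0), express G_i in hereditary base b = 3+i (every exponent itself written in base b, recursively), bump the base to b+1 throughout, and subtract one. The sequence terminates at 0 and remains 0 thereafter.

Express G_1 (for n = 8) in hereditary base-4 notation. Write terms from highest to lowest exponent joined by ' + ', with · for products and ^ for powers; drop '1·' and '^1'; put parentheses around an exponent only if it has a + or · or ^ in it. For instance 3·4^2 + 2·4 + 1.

2·4 + 1

G_0=8  [base 3] 2·3 + 2  →[3↦4]→  2·4 + 2 = 10  −1 ⇒ G_1=9
G_1=9  [base 4] 2·4 + 1  →[4↦5]→  2·5 + 1 = 11  −1 ⇒ G_2=10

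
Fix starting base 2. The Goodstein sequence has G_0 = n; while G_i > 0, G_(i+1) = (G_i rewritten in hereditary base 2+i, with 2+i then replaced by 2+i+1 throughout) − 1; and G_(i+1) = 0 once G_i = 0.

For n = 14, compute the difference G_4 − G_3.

307841

[0] 14 ≡ 2^(2 + 1) + 2^2 + 2 (base 2). Lift 3: 111. −1: 110.
[1] 110 ≡ 3^(3 + 1) + 3^3 + 2 (base 3). Lift 4: 1282. −1: 1281.
[2] 1281 ≡ 4^(4 + 1) + 4^4 + 1 (base 4). Lift 5: 18751. −1: 18750.
[3] 18750 ≡ 5^(5 + 1) + 5^5 (base 5). Lift 6: 326592. −1: 326591.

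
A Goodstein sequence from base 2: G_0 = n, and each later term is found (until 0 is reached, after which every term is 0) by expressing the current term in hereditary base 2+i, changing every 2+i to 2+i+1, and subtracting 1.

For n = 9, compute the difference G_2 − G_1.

942

(0) 9|_2 = 2^(2 + 1) + 1 ↦ 3^(3 + 1) + 1|_3 = 82 ⇒ 81
(1) 81|_3 = 3^(3 + 1) ↦ 4^(4 + 1)|_4 = 1024 ⇒ 1023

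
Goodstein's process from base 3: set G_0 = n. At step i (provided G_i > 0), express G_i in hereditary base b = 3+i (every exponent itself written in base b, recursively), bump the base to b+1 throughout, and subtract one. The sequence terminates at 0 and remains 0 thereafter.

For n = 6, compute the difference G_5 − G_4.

G_0=6  [base 3] 2·3  →[3↦4]→  2·4 = 8  −1 ⇒ G_1=7
G_1=7  [base 4] 4 + 3  →[4↦5]→  5 + 3 = 8  −1 ⇒ G_2=7
G_2=7  [base 5] 5 + 2  →[5↦6]→  6 + 2 = 8  −1 ⇒ G_3=7
G_3=7  [base 6] 6 + 1  →[6↦7]→  7 + 1 = 8  −1 ⇒ G_4=7
G_4=7  [base 7] 7  →[7↦8]→  8 = 8  −1 ⇒ G_5=7

0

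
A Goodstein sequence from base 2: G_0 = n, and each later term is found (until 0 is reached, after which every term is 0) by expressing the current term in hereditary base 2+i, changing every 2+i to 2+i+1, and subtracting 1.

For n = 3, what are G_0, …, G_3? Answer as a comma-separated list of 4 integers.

G_0 = 3. HB_2(3) = 2 + 1. Bump = 4. G_1 = 3.
G_1 = 3. HB_3(3) = 3. Bump = 4. G_2 = 3.
G_2 = 3. HB_4(3) = 3. Bump = 3. G_3 = 2.

3, 3, 3, 2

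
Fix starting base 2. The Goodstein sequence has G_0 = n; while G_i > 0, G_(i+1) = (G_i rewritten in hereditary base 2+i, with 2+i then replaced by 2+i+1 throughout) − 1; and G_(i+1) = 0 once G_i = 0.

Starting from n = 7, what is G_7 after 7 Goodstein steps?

(0) 7|_2 = 2^2 + 2 + 1 ↦ 3^3 + 3 + 1|_3 = 31 ⇒ 30
(1) 30|_3 = 3^3 + 3 ↦ 4^4 + 4|_4 = 260 ⇒ 259
(2) 259|_4 = 4^4 + 3 ↦ 5^5 + 3|_5 = 3128 ⇒ 3127
(3) 3127|_5 = 5^5 + 2 ↦ 6^6 + 2|_6 = 46658 ⇒ 46657
(4) 46657|_6 = 6^6 + 1 ↦ 7^7 + 1|_7 = 823544 ⇒ 823543
(5) 823543|_7 = 7^7 ↦ 8^8|_8 = 16777216 ⇒ 16777215
(6) 16777215|_8 = 7·8^7 + 7·8^6 + 7·8^5 + 7·8^4 + 7·8^3 + 7·8^2 + 7·8 + 7 ↦ 7·9^7 + 7·9^6 + 7·9^5 + 7·9^4 + 7·9^3 + 7·9^2 + 7·9 + 7|_9 = 37665880 ⇒ 37665879
(7) 37665879|_9 = 7·9^7 + 7·9^6 + 7·9^5 + 7·9^4 + 7·9^3 + 7·9^2 + 7·9 + 6 ↦ 7·10^7 + 7·10^6 + 7·10^5 + 7·10^4 + 7·10^3 + 7·10^2 + 7·10 + 6|_10 = 77777776 ⇒ 77777775

37665879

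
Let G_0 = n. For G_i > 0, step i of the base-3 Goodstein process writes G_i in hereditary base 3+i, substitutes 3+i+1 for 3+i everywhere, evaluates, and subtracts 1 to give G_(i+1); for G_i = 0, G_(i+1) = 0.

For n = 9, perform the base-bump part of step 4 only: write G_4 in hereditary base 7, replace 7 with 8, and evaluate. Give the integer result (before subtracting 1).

G_0=9  [base 3] 3^2  →[3↦4]→  4^2 = 16  −1 ⇒ G_1=15
G_1=15  [base 4] 3·4 + 3  →[4↦5]→  3·5 + 3 = 18  −1 ⇒ G_2=17
G_2=17  [base 5] 3·5 + 2  →[5↦6]→  3·6 + 2 = 20  −1 ⇒ G_3=19
G_3=19  [base 6] 3·6 + 1  →[6↦7]→  3·7 + 1 = 22  −1 ⇒ G_4=21

24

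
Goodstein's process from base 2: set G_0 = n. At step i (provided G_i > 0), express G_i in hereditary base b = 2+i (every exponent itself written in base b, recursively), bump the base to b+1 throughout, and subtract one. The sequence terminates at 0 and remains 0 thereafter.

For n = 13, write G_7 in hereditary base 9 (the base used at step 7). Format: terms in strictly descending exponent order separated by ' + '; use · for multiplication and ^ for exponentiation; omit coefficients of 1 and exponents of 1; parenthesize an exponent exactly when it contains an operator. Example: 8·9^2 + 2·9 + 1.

[0] 13 ≡ 2^(2 + 1) + 2^2 + 1 (base 2). Lift 3: 109. −1: 108.
[1] 108 ≡ 3^(3 + 1) + 3^3 (base 3). Lift 4: 1280. −1: 1279.
[2] 1279 ≡ 4^(4 + 1) + 3·4^3 + 3·4^2 + 3·4 + 3 (base 4). Lift 5: 16093. −1: 16092.
[3] 16092 ≡ 5^(5 + 1) + 3·5^3 + 3·5^2 + 3·5 + 2 (base 5). Lift 6: 280712. −1: 280711.
[4] 280711 ≡ 6^(6 + 1) + 3·6^3 + 3·6^2 + 3·6 + 1 (base 6). Lift 7: 5765999. −1: 5765998.
[5] 5765998 ≡ 7^(7 + 1) + 3·7^3 + 3·7^2 + 3·7 (base 7). Lift 8: 134219480. −1: 134219479.
[6] 134219479 ≡ 8^(8 + 1) + 3·8^3 + 3·8^2 + 2·8 + 7 (base 8). Lift 9: 3486786856. −1: 3486786855.
[7] 3486786855 ≡ 9^(9 + 1) + 3·9^3 + 3·9^2 + 2·9 + 6 (base 9). Lift 10: 100000003326. −1: 100000003325.

9^(9 + 1) + 3·9^3 + 3·9^2 + 2·9 + 6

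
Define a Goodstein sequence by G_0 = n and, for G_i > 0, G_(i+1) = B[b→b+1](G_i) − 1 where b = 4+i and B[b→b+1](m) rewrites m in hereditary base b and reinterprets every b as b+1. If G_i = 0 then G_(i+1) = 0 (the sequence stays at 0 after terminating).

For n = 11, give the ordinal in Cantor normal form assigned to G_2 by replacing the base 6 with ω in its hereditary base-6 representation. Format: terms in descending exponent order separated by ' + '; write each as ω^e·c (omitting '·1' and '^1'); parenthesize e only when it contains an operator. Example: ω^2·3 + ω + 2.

ω·2 + 1

G_0 = 11. HB_4(11) = 2·4 + 3. Bump = 13. G_1 = 12.
G_1 = 12. HB_5(12) = 2·5 + 2. Bump = 14. G_2 = 13.
G_2 = 13. HB_6(13) = 2·6 + 1. Bump = 15. G_3 = 14.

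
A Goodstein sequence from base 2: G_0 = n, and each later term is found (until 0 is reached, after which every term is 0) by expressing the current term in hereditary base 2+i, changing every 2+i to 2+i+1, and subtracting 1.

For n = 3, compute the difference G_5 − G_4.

-1

3 —HB2→ 2 + 1 —bump→ 3 + 1 = 4 —(−1)→ 3
3 —HB3→ 3 —bump→ 4 = 4 —(−1)→ 3
3 —HB4→ 3 —bump→ 3 = 3 —(−1)→ 2
2 —HB5→ 2 —bump→ 2 = 2 —(−1)→ 1
1 —HB6→ 1 —bump→ 1 = 1 —(−1)→ 0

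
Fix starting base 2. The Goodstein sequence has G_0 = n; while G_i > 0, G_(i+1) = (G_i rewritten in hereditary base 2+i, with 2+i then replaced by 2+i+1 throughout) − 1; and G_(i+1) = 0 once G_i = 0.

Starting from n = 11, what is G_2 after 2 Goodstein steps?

1027

step 0: 11 = 2^(2 + 1) + 2 + 1; sub 3 for 2: 3^(3 + 1) + 3 + 1; = 85; G_1 = 85−1 = 84
step 1: 84 = 3^(3 + 1) + 3; sub 4 for 3: 4^(4 + 1) + 4; = 1028; G_2 = 1028−1 = 1027
step 2: 1027 = 4^(4 + 1) + 3; sub 5 for 4: 5^(5 + 1) + 3; = 15628; G_3 = 15628−1 = 15627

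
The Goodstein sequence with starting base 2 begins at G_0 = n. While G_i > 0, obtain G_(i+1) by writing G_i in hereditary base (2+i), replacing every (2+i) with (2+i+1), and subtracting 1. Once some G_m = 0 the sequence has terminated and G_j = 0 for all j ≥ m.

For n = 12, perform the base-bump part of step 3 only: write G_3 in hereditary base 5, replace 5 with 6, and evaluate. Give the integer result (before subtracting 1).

280020

base 2: 12 = 2^(2 + 1) + 2^2; at 3: 3^(3 + 1) + 3^3 = 108; next = 107
base 3: 107 = 3^(3 + 1) + 2·3^2 + 2·3 + 2; at 4: 4^(4 + 1) + 2·4^2 + 2·4 + 2 = 1066; next = 1065
base 4: 1065 = 4^(4 + 1) + 2·4^2 + 2·4 + 1; at 5: 5^(5 + 1) + 2·5^2 + 2·5 + 1 = 15686; next = 15685
base 5: 15685 = 5^(5 + 1) + 2·5^2 + 2·5; at 6: 6^(6 + 1) + 2·6^2 + 2·6 = 280020; next = 280019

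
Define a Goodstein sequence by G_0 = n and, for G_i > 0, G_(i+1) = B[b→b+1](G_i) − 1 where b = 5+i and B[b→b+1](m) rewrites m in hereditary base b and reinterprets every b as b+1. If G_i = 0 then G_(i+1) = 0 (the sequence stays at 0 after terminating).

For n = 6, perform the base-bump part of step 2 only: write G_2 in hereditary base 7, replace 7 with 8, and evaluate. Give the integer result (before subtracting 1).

6

G_0 = 6. HB_5(6) = 5 + 1. Bump = 7. G_1 = 6.
G_1 = 6. HB_6(6) = 6. Bump = 7. G_2 = 6.
G_2 = 6. HB_7(6) = 6. Bump = 6. G_3 = 5.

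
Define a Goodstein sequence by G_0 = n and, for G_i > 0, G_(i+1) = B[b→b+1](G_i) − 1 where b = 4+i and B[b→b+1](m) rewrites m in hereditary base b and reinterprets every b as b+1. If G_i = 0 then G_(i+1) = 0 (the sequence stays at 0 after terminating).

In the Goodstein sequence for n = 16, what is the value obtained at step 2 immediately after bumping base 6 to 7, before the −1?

G_0 = 16. HB_4(16) = 4^2. Bump = 25. G_1 = 24.
G_1 = 24. HB_5(24) = 4·5 + 4. Bump = 28. G_2 = 27.

31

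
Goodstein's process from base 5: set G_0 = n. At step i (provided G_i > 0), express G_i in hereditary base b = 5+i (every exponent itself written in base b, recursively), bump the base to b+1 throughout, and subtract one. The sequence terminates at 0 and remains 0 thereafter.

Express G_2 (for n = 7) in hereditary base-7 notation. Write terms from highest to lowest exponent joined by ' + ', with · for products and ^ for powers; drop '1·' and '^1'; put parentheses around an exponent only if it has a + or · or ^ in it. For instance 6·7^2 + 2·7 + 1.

G_0=7  [base 5] 5 + 2  →[5↦6]→  6 + 2 = 8  −1 ⇒ G_1=7
G_1=7  [base 6] 6 + 1  →[6↦7]→  7 + 1 = 8  −1 ⇒ G_2=7

7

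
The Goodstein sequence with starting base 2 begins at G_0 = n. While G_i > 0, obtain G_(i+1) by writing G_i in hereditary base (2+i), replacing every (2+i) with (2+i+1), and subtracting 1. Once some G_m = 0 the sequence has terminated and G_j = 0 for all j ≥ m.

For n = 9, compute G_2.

1023

[0] 9 ≡ 2^(2 + 1) + 1 (base 2). Lift 3: 82. −1: 81.
[1] 81 ≡ 3^(3 + 1) (base 3). Lift 4: 1024. −1: 1023.
[2] 1023 ≡ 3·4^4 + 3·4^3 + 3·4^2 + 3·4 + 3 (base 4). Lift 5: 9843. −1: 9842.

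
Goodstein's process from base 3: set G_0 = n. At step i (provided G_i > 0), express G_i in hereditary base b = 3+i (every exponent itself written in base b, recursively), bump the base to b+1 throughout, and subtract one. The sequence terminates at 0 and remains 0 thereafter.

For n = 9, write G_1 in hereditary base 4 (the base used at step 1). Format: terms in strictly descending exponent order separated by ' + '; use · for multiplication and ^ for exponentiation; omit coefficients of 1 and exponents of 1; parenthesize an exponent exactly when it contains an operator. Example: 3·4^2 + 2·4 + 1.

3·4 + 3

G_0 = 9. HB_3(9) = 3^2. Bump = 16. G_1 = 15.
G_1 = 15. HB_4(15) = 3·4 + 3. Bump = 18. G_2 = 17.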